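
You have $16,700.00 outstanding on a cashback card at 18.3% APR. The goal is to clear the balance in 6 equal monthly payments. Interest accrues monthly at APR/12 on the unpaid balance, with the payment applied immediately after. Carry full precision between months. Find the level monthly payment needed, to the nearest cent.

$2,933.77

Monthly rate r = 18.3%/12 = 1.525% = 0.01525.
Level-payment amortization: P = B₀·r / (1 − (1+r)^(−n)) = 16700.00·0.01525 / (1 − 1.01525^(−6)).
Denominator 1 − (1+r)^(−6) = 0.0868081833.
P = 254.675 / 0.0868081833 ≈ 2933.77.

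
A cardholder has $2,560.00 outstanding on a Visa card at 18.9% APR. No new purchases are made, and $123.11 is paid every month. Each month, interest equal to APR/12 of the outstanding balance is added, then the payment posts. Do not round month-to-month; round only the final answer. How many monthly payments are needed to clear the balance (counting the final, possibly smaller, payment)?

Monthly rate r = 18.9%/12 = 1.575% = 0.01575.
Recurrence: B ← B·(1+r) − $123.11.
Month 1: interest $40.32; balance after payment $2,477.21.
Month 2: interest $39.02; balance after payment $2,393.12.
Closed form: n = −ln(1 − rB₀/P)/ln(1+r) = −ln(0.67249)/ln(1.01575) ≈ 25.390, so the balance reaches zero during payment 26.

26 months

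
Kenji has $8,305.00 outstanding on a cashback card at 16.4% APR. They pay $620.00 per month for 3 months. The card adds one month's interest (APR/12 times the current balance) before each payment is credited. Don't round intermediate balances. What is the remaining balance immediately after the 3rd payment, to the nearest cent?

$6,764.64

Monthly rate r = 16.4%/12 = 1.36667% = 0.0136667.
Each month: B ← B·(1+r) − $620.00.
Month 1: interest $113.50; balance after payment $7,798.50.
Month 2: interest $106.58; balance after payment $7,285.08.
Month 3: interest $99.56; balance after payment $6,764.64.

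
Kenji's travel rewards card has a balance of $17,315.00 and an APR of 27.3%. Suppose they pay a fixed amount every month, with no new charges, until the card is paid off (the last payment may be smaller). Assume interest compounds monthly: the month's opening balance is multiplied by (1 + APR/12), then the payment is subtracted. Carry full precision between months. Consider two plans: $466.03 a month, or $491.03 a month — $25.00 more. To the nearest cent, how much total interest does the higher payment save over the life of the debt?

$3,282.52

Monthly rate r = 27.3%/12 = 2.275% = 0.02275.
At $466.03/mo: n = ⌈−ln(1 − rB₀/P)/ln(1+r)⌉ = 83 payments (last $443.77); total interest = total paid − $17,315.00 = $21,343.23.
At $491.03/mo: 73 payments (last $21.55); total interest $18,060.71.
Interest saved = $21,343.23 − $18,060.71 = $3,282.52.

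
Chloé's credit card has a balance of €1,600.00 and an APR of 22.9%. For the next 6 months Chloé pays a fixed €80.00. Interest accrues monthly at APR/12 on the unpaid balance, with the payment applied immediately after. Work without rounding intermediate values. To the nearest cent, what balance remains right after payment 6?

€1,288.67

Monthly rate r = 22.9%/12 = 1.90833% = 0.0190833.
Each month: B ← B·(1+r) − €80.00.
Month 1: interest €30.53; balance after payment €1,550.53.
Month 2: interest €29.59; balance after payment €1,500.12.
Month 3: interest €28.63; balance after payment €1,448.75.
Month 4: interest €27.65; balance after payment €1,396.40.
Month 5: interest €26.65; balance after payment €1,343.04.
Month 6: interest €25.63; balance after payment €1,288.67.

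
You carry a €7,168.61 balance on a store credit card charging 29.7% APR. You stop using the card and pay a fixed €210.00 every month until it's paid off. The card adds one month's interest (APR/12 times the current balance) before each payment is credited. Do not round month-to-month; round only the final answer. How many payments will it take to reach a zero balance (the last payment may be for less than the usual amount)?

Monthly rate r = 29.7%/12 = 2.475% = 0.02475.
Recurrence: B ← B·(1+r) − €210.00.
Month 1: interest €177.42; balance after payment €7,136.03.
Month 2: interest €176.62; balance after payment €7,102.65.
Closed form: n = −ln(1 − rB₀/P)/ln(1+r) = −ln(0.15513)/ln(1.02475) ≈ 76.221, so the balance reaches zero during payment 77.

77 payments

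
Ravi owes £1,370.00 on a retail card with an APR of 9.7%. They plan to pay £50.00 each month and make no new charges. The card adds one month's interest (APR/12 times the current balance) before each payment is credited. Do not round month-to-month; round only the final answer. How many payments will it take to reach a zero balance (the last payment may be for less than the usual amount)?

Monthly rate r = 9.7%/12 = 0.808333% = 0.00808333.
Recurrence: B ← B·(1+r) − £50.00.
Month 1: interest £11.07; balance after payment £1,331.07.
Month 2: interest £10.76; balance after payment £1,291.83.
Closed form: n = −ln(1 − rB₀/P)/ln(1+r) = −ln(0.77852)/ln(1.00808) ≈ 31.098, so the balance reaches zero during payment 32.

32 months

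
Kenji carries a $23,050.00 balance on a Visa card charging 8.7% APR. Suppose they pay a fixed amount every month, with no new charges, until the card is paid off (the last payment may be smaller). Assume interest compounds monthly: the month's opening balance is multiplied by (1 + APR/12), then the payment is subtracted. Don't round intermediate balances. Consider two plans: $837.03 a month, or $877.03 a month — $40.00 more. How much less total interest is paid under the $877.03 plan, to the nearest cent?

Monthly rate r = 8.7%/12 = 0.725% = 0.00725.
At $837.03/mo: n = ⌈−ln(1 − rB₀/P)/ln(1+r)⌉ = 31 payments (last $694.49); total interest = total paid − $23,050.00 = $2,755.39.
At $877.03/mo: 30 payments (last $231.40); total interest $2,615.27.
Interest saved = $2,755.39 − $2,615.27 = $140.12.

$140.12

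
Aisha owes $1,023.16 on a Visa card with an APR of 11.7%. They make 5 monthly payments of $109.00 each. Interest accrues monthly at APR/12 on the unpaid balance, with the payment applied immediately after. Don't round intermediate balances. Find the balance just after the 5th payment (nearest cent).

$518.29

Monthly rate r = 11.7%/12 = 0.975% = 0.00975.
Each month: B ← B·(1+r) − $109.00.
Month 1: interest $9.98; balance after payment $924.14.
Month 2: interest $9.01; balance after payment $824.15.
Month 3: interest $8.04; balance after payment $723.18.
Month 4: interest $7.05; balance after payment $621.23.
Month 5: interest $6.06; balance after payment $518.29.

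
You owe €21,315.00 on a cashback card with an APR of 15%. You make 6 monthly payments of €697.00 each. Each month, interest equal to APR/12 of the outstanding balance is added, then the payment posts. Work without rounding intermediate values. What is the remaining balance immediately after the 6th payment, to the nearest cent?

Monthly rate r = 15%/12 = 1.25% = 0.0125.
Each month: B ← B·(1+r) − €697.00.
Month 1: interest €266.44; balance after payment €20,884.44.
Month 2: interest €261.06; balance after payment €20,448.49.
Month 3: interest €255.61; balance after payment €20,007.10.
Month 4: interest €250.09; balance after payment €19,560.19.
Month 5: interest €244.50; balance after payment €19,107.69.
Month 6: interest €238.85; balance after payment €18,649.54.

€18,649.54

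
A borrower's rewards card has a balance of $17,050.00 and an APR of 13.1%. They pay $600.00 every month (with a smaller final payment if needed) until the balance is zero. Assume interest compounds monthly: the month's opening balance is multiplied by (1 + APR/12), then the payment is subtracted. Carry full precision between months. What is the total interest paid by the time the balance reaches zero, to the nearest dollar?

$3,473

Monthly rate r = 13.1%/12 = 1.09167% = 0.0109167.
Payoff takes n = ⌈−ln(1 − rB₀/P)/ln(1+r)⌉ = ⌈34.205⌉ = 35 payments; the last is $123.23.
Total paid = 34·$600.00 + $123.23 = $20,523.23.
Total interest = total paid − principal = $20,523.23 − $17,050.00 = $3,473.23.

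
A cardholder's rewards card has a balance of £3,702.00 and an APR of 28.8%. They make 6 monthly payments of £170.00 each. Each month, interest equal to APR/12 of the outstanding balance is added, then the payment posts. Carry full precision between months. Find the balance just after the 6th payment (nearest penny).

Monthly rate r = 28.8%/12 = 2.4% = 0.024.
Each month: B ← B·(1+r) − £170.00.
Month 1: interest £88.85; balance after payment £3,620.85.
Month 2: interest £86.90; balance after payment £3,537.75.
Month 3: interest £84.91; balance after payment £3,452.65.
Month 4: interest £82.86; balance after payment £3,365.52.
Month 5: interest £80.77; balance after payment £3,276.29.
Month 6: interest £78.63; balance after payment £3,184.92.

£3,184.92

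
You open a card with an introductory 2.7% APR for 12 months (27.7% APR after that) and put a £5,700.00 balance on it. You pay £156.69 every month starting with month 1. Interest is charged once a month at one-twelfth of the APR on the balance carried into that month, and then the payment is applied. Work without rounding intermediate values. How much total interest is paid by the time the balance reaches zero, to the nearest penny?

Promo months 1–12 at r₀ = 2.7%/12 = 0.00225; months 13+ at r₁ = 27.7%/12 = 0.0230833.
After month 12: iterate B ← B·(1+r₀) − £156.69 for 12 months → £3,952.10.
Then at r₁ with £156.69/mo: n₂ = −ln(1 − r₁·B/P)/ln(1+r₁) ≈ 38.25 → 39 more payments.
Total paid = 50·£156.69 + £38.76 = £7,873.26; interest = £7,873.26 − £5,700.00 = £2,173.26.

£2,173.26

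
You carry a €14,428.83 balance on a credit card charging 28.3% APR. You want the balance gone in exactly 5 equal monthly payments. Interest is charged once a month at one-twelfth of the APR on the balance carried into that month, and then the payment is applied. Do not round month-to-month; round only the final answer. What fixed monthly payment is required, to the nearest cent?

€3,093.11

Monthly rate r = 28.3%/12 = 2.35833% = 0.0235833.
Level-payment amortization: P = B₀·r / (1 − (1+r)^(−n)) = 14428.83·0.0235833 / (1 − 1.02358^(−5)).
Denominator 1 − (1+r)^(−5) = 0.110012369.
P = 340.28 / 0.110012369 ≈ 3093.11.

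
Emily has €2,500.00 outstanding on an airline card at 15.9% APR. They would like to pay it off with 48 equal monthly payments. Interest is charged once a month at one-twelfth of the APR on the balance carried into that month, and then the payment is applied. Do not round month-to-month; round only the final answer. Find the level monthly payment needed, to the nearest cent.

€70.72

Monthly rate r = 15.9%/12 = 1.325% = 0.01325.
Level-payment amortization: P = B₀·r / (1 − (1+r)^(−n)) = 2500.00·0.01325 / (1 − 1.01325^(−48)).
Denominator 1 − (1+r)^(−48) = 0.468378417.
P = 33.125 / 0.468378417 ≈ 70.72.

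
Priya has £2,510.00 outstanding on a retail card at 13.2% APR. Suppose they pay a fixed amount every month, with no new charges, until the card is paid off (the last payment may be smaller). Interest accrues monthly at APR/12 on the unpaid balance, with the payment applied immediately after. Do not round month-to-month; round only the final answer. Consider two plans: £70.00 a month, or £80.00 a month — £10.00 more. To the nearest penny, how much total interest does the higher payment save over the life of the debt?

Monthly rate r = 13.2%/12 = 1.1% = 0.011.
At £70.00/mo: n = ⌈−ln(1 − rB₀/P)/ln(1+r)⌉ = 46 payments (last £59.46); total interest = total paid − £2,510.00 = £699.46.
At £80.00/mo: 39 payments (last £55.62); total interest £585.62.
Interest saved = £699.46 − £585.62 = £113.84.

£113.84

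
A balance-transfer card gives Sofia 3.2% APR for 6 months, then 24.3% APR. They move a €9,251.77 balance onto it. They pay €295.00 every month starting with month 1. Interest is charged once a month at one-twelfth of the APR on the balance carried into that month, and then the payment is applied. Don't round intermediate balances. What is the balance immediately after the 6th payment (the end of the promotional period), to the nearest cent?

€7,618.95

Promo months 1–6 at r₀ = 3.2%/12 = 0.00266667; months 7+ at r₁ = 24.3%/12 = 0.02025.
After month 6: iterate B ← B·(1+r₀) − €295.00 for 6 months → €7,618.95.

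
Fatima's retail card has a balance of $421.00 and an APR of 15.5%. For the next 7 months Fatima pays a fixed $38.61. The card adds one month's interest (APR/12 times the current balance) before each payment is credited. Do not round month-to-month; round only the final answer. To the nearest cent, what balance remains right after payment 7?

Monthly rate r = 15.5%/12 = 1.29167% = 0.0129167.
Each month: B ← B·(1+r) − $38.61.
Month 1: interest $5.44; balance after payment $387.83.
Month 2: interest $5.01; balance after payment $354.23.
Month 3: interest $4.58; balance after payment $320.19.
Month 4: interest $4.14; balance after payment $285.72.
Month 5: interest $3.69; balance after payment $250.80.
Month 6: interest $3.24; balance after payment $215.43.
Month 7: interest $2.78; balance after payment $179.60.

$179.60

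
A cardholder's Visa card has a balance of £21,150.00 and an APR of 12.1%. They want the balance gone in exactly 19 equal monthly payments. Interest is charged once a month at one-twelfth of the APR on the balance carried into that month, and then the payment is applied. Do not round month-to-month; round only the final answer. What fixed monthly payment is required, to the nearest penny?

£1,228.78

Monthly rate r = 12.1%/12 = 1.00833% = 0.0100833.
Level-payment amortization: P = B₀·r / (1 − (1+r)^(−n)) = 21150.00·0.0100833 / (1 − 1.01008^(−19)).
Denominator 1 − (1+r)^(−19) = 0.173556627.
P = 213.262 / 0.173556627 ≈ 1228.78.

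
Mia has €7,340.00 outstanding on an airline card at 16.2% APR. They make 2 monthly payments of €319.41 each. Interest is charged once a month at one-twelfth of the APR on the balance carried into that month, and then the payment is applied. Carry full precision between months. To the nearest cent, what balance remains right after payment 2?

Monthly rate r = 16.2%/12 = 1.35% = 0.0135.
Each month: B ← B·(1+r) − €319.41.
Month 1: interest €99.09; balance after payment €7,119.68.
Month 2: interest €96.12; balance after payment €6,896.39.

€6,896.39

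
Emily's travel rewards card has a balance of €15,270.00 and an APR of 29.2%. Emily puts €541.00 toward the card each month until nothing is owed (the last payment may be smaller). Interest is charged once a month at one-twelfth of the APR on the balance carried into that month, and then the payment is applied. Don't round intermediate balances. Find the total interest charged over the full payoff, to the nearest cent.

Monthly rate r = 29.2%/12 = 2.43333% = 0.0243333.
Payoff takes n = ⌈−ln(1 − rB₀/P)/ln(1+r)⌉ = ⌈48.290⌉ = 49 payments; the last is €158.04.
Total paid = 48·€541.00 + €158.04 = €26,126.04.
Total interest = total paid − principal = €26,126.04 − €15,270.00 = €10,856.04.

€10,856.04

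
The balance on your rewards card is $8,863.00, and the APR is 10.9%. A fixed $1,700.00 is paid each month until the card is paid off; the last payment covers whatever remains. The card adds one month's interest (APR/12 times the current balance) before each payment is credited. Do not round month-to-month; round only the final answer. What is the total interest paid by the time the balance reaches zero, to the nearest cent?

$259.69

Monthly rate r = 10.9%/12 = 0.908333% = 0.00908333.
Payoff takes n = ⌈−ln(1 − rB₀/P)/ln(1+r)⌉ = ⌈5.365⌉ = 6 payments; the last is $622.69.
Total paid = 5·$1,700.00 + $622.69 = $9,122.69.
Total interest = total paid − principal = $9,122.69 − $8,863.00 = $259.69.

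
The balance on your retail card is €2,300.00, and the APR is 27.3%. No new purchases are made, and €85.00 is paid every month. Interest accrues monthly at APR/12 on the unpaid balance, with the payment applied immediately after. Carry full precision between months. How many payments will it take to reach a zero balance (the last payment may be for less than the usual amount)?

Monthly rate r = 27.3%/12 = 2.275% = 0.02275.
Recurrence: B ← B·(1+r) − €85.00.
Month 1: interest €52.32; balance after payment €2,267.32.
Month 2: interest €51.58; balance after payment €2,233.91.
Closed form: n = −ln(1 − rB₀/P)/ln(1+r) = −ln(0.38441)/ln(1.02275) ≈ 42.500, so the balance reaches zero during payment 43.

43 payments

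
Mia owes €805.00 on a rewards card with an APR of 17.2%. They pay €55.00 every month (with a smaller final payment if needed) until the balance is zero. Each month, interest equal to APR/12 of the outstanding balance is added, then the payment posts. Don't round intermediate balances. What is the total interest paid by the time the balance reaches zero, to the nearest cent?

Monthly rate r = 17.2%/12 = 1.43333% = 0.0143333.
Payoff takes n = ⌈−ln(1 − rB₀/P)/ln(1+r)⌉ = ⌈16.544⌉ = 17 payments; the last is €30.04.
Total paid = 16·€55.00 + €30.04 = €910.04.
Total interest = total paid − principal = €910.04 − €805.00 = €105.04.

€105.04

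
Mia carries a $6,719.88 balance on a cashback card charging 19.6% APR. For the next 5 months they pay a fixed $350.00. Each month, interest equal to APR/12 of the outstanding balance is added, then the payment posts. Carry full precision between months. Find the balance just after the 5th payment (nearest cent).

Monthly rate r = 19.6%/12 = 1.63333% = 0.0163333.
Each month: B ← B·(1+r) − $350.00.
Month 1: interest $109.76; balance after payment $6,479.64.
Month 2: interest $105.83; balance after payment $6,235.47.
Month 3: interest $101.85; balance after payment $5,987.32.
Month 4: interest $97.79; balance after payment $5,735.11.
Month 5: interest $93.67; balance after payment $5,478.78.

$5,478.78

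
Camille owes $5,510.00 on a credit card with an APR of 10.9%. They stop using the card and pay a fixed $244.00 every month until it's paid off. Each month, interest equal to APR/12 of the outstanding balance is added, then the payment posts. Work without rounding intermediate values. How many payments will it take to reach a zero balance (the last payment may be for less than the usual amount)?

Monthly rate r = 10.9%/12 = 0.908333% = 0.00908333.
Recurrence: B ← B·(1+r) − $244.00.
Month 1: interest $50.05; balance after payment $5,316.05.
Month 2: interest $48.29; balance after payment $5,120.34.
Closed form: n = −ln(1 − rB₀/P)/ln(1+r) = −ln(0.79488)/ln(1.00908) ≈ 25.388, so the balance reaches zero during payment 26.

26 months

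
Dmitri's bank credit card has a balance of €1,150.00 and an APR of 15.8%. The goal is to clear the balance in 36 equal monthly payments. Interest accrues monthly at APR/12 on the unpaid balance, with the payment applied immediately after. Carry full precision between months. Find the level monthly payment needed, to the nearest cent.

Monthly rate r = 15.8%/12 = 1.31667% = 0.0131667.
Level-payment amortization: P = B₀·r / (1 − (1+r)^(−n)) = 1150.00·0.0131667 / (1 − 1.01317^(−36)).
Denominator 1 − (1+r)^(−36) = 0.375564117.
P = 15.1417 / 0.375564117 ≈ 40.32.

€40.32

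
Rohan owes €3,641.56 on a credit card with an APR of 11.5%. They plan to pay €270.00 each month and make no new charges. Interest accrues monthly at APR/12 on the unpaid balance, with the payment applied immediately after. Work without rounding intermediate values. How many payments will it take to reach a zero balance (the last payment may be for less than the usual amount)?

Monthly rate r = 11.5%/12 = 0.958333% = 0.00958333.
Recurrence: B ← B·(1+r) − €270.00.
Month 1: interest €34.90; balance after payment €3,406.46.
Month 2: interest €32.65; balance after payment €3,169.10.
Closed form: n = −ln(1 − rB₀/P)/ln(1+r) = −ln(0.87075)/ln(1.00958) ≈ 14.511, so the balance reaches zero during payment 15.

15 months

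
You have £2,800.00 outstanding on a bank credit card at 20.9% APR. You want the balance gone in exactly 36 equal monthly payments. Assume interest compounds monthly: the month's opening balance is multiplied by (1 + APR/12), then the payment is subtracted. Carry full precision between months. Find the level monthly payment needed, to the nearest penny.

Monthly rate r = 20.9%/12 = 1.74167% = 0.0174167.
Level-payment amortization: P = B₀·r / (1 − (1+r)^(−n)) = 2800.00·0.0174167 / (1 − 1.01742^(−36)).
Denominator 1 − (1+r)^(−36) = 0.462916905.
P = 48.7667 / 0.462916905 ≈ 105.35.

£105.35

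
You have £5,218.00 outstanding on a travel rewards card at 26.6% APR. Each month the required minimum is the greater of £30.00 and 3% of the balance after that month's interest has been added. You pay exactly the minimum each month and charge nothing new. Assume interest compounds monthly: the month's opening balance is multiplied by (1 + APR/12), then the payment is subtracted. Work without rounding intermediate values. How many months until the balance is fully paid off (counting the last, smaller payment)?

Monthly rate r = 26.6%/12 = 2.21667% = 0.0221667.
While 3% of the post-interest balance exceeds £30.00, each month B ← (B·(1+r))·(1 − 0.03), i.e. B shrinks by the factor (1+r)·0.97 = 0.9915.
This holds for months 1–197. Entering month 198 the balance is £971.21; 3% of the post-interest balance is now below £30.00, so the flat £30.00 minimum applies from here.
From month 198 a fixed £30.00 at rate r clears £971.21 in 58 more payments. Total: 197 + 58 = 255 months.

255 months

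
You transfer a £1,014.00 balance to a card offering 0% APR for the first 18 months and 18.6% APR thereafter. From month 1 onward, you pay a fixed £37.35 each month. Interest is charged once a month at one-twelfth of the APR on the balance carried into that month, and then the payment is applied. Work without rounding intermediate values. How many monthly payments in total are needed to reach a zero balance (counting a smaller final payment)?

28 months

Promo months 1–18 at r₀ = 0%/12 = 0; months 19+ at r₁ = 18.6%/12 = 0.0155.
After month 18 (no interest yet): B = £1,014.00 − 18·£37.35 = £341.70.
Then at r₁ with £37.35/mo: n₂ = −ln(1 − r₁·B/P)/ln(1+r₁) ≈ 9.94 → 10 more payments.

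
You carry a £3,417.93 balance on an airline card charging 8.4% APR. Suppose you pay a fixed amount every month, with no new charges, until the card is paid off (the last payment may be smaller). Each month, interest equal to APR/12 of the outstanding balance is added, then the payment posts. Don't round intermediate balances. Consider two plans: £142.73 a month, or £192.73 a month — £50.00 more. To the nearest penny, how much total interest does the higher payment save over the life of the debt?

Monthly rate r = 8.4%/12 = 0.7% = 0.007.
At £142.73/mo: n = ⌈−ln(1 − rB₀/P)/ln(1+r)⌉ = 27 payments (last £43.27); total interest = total paid − £3,417.93 = £336.32.
At £192.73/mo: 20 payments (last £0.34); total interest £244.28.
Interest saved = £336.32 − £244.28 = £92.04.

£92.04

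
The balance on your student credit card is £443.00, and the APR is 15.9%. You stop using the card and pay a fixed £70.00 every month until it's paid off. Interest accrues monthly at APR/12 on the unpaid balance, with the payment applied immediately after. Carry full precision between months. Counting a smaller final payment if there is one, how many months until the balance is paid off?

Monthly rate r = 15.9%/12 = 1.325% = 0.01325.
Recurrence: B ← B·(1+r) − £70.00.
Month 1: interest £5.87; balance after payment £378.87.
Month 2: interest £5.02; balance after payment £313.89.
Closed form: n = −ln(1 − rB₀/P)/ln(1+r) = −ln(0.91615)/ln(1.01325) ≈ 6.653, so the balance reaches zero during payment 7.

7 payments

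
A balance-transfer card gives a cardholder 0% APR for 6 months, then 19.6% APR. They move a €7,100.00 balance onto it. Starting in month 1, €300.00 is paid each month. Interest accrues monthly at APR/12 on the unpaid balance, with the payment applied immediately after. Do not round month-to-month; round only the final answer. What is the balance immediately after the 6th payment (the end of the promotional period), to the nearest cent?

Promo months 1–6 at r₀ = 0%/12 = 0; months 7+ at r₁ = 19.6%/12 = 0.0163333.
After month 6 (no interest yet): B = €7,100.00 − 6·€300.00 = €5,300.00.

€5,300.00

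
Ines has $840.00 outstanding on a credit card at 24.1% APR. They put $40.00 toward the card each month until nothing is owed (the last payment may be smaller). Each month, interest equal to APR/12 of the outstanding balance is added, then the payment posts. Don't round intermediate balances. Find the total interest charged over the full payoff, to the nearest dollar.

$262

Monthly rate r = 24.1%/12 = 2.00833% = 0.0200833.
Payoff takes n = ⌈−ln(1 − rB₀/P)/ln(1+r)⌉ = ⌈27.547⌉ = 28 payments; the last is $21.97.
Total paid = 27·$40.00 + $21.97 = $1,101.97.
Total interest = total paid − principal = $1,101.97 − $840.00 = $261.97.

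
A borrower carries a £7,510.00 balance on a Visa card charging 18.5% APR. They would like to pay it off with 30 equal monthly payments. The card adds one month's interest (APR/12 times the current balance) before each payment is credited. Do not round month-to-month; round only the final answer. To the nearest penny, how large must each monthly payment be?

£314.56

Monthly rate r = 18.5%/12 = 1.54167% = 0.0154167.
Level-payment amortization: P = B₀·r / (1 − (1+r)^(−n)) = 7510.00·0.0154167 / (1 − 1.01542^(−30)).
Denominator 1 − (1+r)^(−30) = 0.368066504.
P = 115.779 / 0.368066504 ≈ 314.56.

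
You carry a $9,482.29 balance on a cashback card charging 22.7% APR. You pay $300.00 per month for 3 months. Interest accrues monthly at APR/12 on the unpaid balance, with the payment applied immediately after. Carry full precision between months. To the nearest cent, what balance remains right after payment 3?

Monthly rate r = 22.7%/12 = 1.89167% = 0.0189167.
Each month: B ← B·(1+r) − $300.00.
Month 1: interest $179.37; balance after payment $9,361.66.
Month 2: interest $177.09; balance after payment $9,238.75.
Month 3: interest $174.77; balance after payment $9,113.52.

$9,113.52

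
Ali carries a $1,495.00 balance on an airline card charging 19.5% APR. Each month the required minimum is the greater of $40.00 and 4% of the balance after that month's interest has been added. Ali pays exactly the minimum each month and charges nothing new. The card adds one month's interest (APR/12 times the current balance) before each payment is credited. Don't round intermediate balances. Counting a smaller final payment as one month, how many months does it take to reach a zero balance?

Monthly rate r = 19.5%/12 = 1.625% = 0.01625.
While 4% of the post-interest balance exceeds $40.00, each month B ← (B·(1+r))·(1 − 0.04), i.e. B shrinks by the factor (1+r)·0.96 = 0.9756.
This holds for months 1–17. Entering month 18 the balance is $982.34; 4% of the post-interest balance is now below $40.00, so the flat $40.00 minimum applies from here.
From month 18 a fixed $40.00 at rate r clears $982.34 in 32 more payments. Total: 17 + 32 = 49 months.

49 months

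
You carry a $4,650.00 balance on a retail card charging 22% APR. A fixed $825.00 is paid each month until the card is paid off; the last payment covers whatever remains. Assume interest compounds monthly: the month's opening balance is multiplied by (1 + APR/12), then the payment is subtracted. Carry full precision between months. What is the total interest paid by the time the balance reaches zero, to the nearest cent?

Monthly rate r = 22%/12 = 1.83333% = 0.0183333.
Payoff takes n = ⌈−ln(1 − rB₀/P)/ln(1+r)⌉ = ⌈6.004⌉ = 7 payments; the last is $3.08.
Total paid = 6·$825.00 + $3.08 = $4,953.08.
Total interest = total paid − principal = $4,953.08 − $4,650.00 = $303.08.

$303.08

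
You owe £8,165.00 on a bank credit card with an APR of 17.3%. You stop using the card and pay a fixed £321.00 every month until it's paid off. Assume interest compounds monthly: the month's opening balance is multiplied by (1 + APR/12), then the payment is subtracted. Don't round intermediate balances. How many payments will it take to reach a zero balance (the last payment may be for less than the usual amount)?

Monthly rate r = 17.3%/12 = 1.44167% = 0.0144167.
Recurrence: B ← B·(1+r) − £321.00.
Month 1: interest £117.71; balance after payment £7,961.71.
Month 2: interest £114.78; balance after payment £7,755.49.
Closed form: n = −ln(1 − rB₀/P)/ln(1+r) = −ln(0.6333)/ln(1.01442) ≈ 31.915, so the balance reaches zero during payment 32.

32 payments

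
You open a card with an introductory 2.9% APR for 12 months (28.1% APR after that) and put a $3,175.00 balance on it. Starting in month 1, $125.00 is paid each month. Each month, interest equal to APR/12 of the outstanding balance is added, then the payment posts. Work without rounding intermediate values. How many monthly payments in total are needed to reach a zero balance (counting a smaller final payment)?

30 months

Promo months 1–12 at r₀ = 2.9%/12 = 0.00241667; months 13+ at r₁ = 28.1%/12 = 0.0234167.
After month 12: iterate B ← B·(1+r₀) − $125.00 for 12 months → $1,748.21.
Then at r₁ with $125.00/mo: n₂ = −ln(1 − r₁·B/P)/ln(1+r₁) ≈ 17.14 → 18 more payments.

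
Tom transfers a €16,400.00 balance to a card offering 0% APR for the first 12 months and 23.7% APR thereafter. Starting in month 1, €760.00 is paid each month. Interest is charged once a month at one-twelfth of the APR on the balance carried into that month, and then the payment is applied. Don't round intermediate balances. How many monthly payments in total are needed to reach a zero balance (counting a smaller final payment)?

23 payments

Promo months 1–12 at r₀ = 0%/12 = 0; months 13+ at r₁ = 23.7%/12 = 0.01975.
After month 12 (no interest yet): B = €16,400.00 − 12·€760.00 = €7,280.00.
Then at r₁ with €760.00/mo: n₂ = −ln(1 − r₁·B/P)/ln(1+r₁) ≈ 10.72 → 11 more payments.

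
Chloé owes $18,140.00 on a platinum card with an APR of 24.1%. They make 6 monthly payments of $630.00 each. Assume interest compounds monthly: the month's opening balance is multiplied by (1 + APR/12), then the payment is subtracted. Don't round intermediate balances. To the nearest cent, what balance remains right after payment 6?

Monthly rate r = 24.1%/12 = 2.00833% = 0.0200833.
Each month: B ← B·(1+r) − $630.00.
Month 1: interest $364.31; balance after payment $17,874.31.
Month 2: interest $358.98; balance after payment $17,603.29.
Month 3: interest $353.53; balance after payment $17,326.82.
Month 4: interest $347.98; balance after payment $17,044.80.
Month 5: interest $342.32; balance after payment $16,757.12.
Month 6: interest $336.54; balance after payment $16,463.66.

$16,463.66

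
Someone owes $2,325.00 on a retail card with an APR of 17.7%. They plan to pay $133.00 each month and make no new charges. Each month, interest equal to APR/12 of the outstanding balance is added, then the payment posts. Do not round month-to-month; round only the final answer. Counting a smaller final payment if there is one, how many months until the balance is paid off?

21 payments

Monthly rate r = 17.7%/12 = 1.475% = 0.01475.
Recurrence: B ← B·(1+r) − $133.00.
Month 1: interest $34.29; balance after payment $2,226.29.
Month 2: interest $32.84; balance after payment $2,126.13.
Closed form: n = −ln(1 − rB₀/P)/ln(1+r) = −ln(0.74215)/ln(1.01475) ≈ 20.366, so the balance reaches zero during payment 21.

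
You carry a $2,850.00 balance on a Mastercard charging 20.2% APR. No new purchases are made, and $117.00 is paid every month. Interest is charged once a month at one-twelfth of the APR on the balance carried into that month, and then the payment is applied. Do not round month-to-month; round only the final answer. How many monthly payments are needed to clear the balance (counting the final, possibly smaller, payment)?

32 months

Monthly rate r = 20.2%/12 = 1.68333% = 0.0168333.
Recurrence: B ← B·(1+r) − $117.00.
Month 1: interest $47.97; balance after payment $2,780.97.
Month 2: interest $46.81; balance after payment $2,710.79.
Closed form: n = −ln(1 − rB₀/P)/ln(1+r) = −ln(0.58996)/ln(1.01683) ≈ 31.612, so the balance reaches zero during payment 32.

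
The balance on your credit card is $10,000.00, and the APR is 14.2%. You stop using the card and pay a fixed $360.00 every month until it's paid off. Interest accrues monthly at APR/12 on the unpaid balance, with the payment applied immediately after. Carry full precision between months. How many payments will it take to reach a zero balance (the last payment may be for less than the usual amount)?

34 months

Monthly rate r = 14.2%/12 = 1.18333% = 0.0118333.
Recurrence: B ← B·(1+r) − $360.00.
Month 1: interest $118.33; balance after payment $9,758.33.
Month 2: interest $115.47; balance after payment $9,513.81.
Closed form: n = −ln(1 − rB₀/P)/ln(1+r) = −ln(0.6713)/ln(1.01183) ≈ 33.879, so the balance reaches zero during payment 34.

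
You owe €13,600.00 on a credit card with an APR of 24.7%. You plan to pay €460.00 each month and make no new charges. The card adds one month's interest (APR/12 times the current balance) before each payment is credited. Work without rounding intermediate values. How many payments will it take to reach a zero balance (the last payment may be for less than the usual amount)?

47 months

Monthly rate r = 24.7%/12 = 2.05833% = 0.0205833.
Recurrence: B ← B·(1+r) − €460.00.
Month 1: interest €279.93; balance after payment €13,419.93.
Month 2: interest €276.23; balance after payment €13,236.16.
Closed form: n = −ln(1 − rB₀/P)/ln(1+r) = −ln(0.39145)/ln(1.02058) ≈ 46.033, so the balance reaches zero during payment 47.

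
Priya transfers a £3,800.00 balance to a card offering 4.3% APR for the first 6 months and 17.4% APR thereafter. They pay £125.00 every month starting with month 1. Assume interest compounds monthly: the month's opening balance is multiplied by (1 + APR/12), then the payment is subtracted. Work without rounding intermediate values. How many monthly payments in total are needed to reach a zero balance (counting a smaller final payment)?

Promo months 1–6 at r₀ = 4.3%/12 = 0.00358333; months 7+ at r₁ = 17.4%/12 = 0.0145.
After month 6: iterate B ← B·(1+r₀) − £125.00 for 6 months → £3,125.68.
Then at r₁ with £125.00/mo: n₂ = −ln(1 − r₁·B/P)/ln(1+r₁) ≈ 31.28 → 32 more payments.

38 payments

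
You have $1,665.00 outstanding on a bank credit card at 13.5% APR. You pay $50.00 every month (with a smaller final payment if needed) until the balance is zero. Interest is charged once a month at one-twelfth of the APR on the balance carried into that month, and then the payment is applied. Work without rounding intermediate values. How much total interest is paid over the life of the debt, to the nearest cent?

$432.96

Monthly rate r = 13.5%/12 = 1.125% = 0.01125.
Payoff takes n = ⌈−ln(1 − rB₀/P)/ln(1+r)⌉ = ⌈41.959⌉ = 42 payments; the last is $47.96.
Total paid = 41·$50.00 + $47.96 = $2,097.96.
Total interest = total paid − principal = $2,097.96 − $1,665.00 = $432.96.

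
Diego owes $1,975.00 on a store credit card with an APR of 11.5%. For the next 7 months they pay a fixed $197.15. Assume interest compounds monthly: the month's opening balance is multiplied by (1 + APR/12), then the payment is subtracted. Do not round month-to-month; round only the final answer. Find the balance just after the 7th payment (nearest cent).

$690.99

Monthly rate r = 11.5%/12 = 0.958333% = 0.00958333.
Each month: B ← B·(1+r) − $197.15.
Month 1: interest $18.93; balance after payment $1,796.78.
Month 2: interest $17.22; balance after payment $1,616.85.
Month 3: interest $15.49; balance after payment $1,435.19.
Month 4: interest $13.75; balance after payment $1,251.79.
Month 5: interest $12.00; balance after payment $1,066.64.
Month 6: interest $10.22; balance after payment $879.71.
Month 7: interest $8.43; balance after payment $690.99.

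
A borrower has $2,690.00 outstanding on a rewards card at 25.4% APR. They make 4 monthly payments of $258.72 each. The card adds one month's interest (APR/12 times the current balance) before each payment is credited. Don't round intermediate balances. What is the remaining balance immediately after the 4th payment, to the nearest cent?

$1,856.88

Monthly rate r = 25.4%/12 = 2.11667% = 0.0211667.
Each month: B ← B·(1+r) − $258.72.
Month 1: interest $56.94; balance after payment $2,488.22.
Month 2: interest $52.67; balance after payment $2,282.17.
Month 3: interest $48.31; balance after payment $2,071.75.
Month 4: interest $43.85; balance after payment $1,856.88.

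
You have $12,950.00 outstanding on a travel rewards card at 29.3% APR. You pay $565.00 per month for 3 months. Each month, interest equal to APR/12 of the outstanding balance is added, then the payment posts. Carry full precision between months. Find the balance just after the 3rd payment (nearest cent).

$12,185.21

Monthly rate r = 29.3%/12 = 2.44167% = 0.0244167.
Each month: B ← B·(1+r) − $565.00.
Month 1: interest $316.20; balance after payment $12,701.20.
Month 2: interest $310.12; balance after payment $12,446.32.
Month 3: interest $303.90; balance after payment $12,185.21.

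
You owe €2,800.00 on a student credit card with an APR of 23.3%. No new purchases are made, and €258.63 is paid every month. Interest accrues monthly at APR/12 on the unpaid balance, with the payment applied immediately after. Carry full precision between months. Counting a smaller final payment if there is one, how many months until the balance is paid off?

13 months

Monthly rate r = 23.3%/12 = 1.94167% = 0.0194167.
Recurrence: B ← B·(1+r) − €258.63.
Month 1: interest €54.37; balance after payment €2,595.74.
Month 2: interest €50.40; balance after payment €2,387.51.
Closed form: n = −ln(1 − rB₀/P)/ln(1+r) = −ln(0.78979)/ln(1.01942) ≈ 12.272, so the balance reaches zero during payment 13.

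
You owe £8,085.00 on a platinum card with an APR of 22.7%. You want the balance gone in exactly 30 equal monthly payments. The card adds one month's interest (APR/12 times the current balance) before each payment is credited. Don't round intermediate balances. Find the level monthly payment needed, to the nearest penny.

Monthly rate r = 22.7%/12 = 1.89167% = 0.0189167.
Level-payment amortization: P = B₀·r / (1 − (1+r)^(−n)) = 8085.00·0.0189167 / (1 − 1.01892^(−30)).
Denominator 1 − (1+r)^(−30) = 0.430045725.
P = 152.941 / 0.430045725 ≈ 355.64.

£355.64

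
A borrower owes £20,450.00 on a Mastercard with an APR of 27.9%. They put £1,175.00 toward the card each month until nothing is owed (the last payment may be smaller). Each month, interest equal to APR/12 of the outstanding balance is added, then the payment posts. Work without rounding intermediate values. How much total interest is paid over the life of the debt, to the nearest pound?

£6,066

Monthly rate r = 27.9%/12 = 2.325% = 0.02325.
Payoff takes n = ⌈−ln(1 − rB₀/P)/ln(1+r)⌉ = ⌈22.564⌉ = 23 payments; the last is £665.85.
Total paid = 22·£1,175.00 + £665.85 = £26,515.85.
Total interest = total paid − principal = £26,515.85 − £20,450.00 = £6,065.85.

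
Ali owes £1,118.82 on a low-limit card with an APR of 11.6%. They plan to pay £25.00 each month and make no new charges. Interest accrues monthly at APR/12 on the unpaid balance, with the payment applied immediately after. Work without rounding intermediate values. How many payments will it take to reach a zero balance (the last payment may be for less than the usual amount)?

Monthly rate r = 11.6%/12 = 0.966667% = 0.00966667.
Recurrence: B ← B·(1+r) − £25.00.
Month 1: interest £10.82; balance after payment £1,104.64.
Month 2: interest £10.68; balance after payment £1,090.31.
Closed form: n = −ln(1 − rB₀/P)/ln(1+r) = −ln(0.56739)/ln(1.00967) ≈ 58.908, so the balance reaches zero during payment 59.

59 payments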